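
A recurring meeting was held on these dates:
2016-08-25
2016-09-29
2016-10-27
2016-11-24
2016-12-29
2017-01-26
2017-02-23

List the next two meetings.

All Thursdays; the gaps (35, 28, 28, 35, 28, 28) vary with month length.
This is the last Thursday of each month.
Last Thursday of March 2017: 2017-03-30.
Last Thursday of April 2017: 2017-04-27.

2017-03-30, 2017-04-27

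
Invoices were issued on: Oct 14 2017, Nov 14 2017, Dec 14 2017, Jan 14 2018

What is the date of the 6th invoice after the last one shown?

Jul 14 2018

Each date is the 14th; the gaps (31, 30, 31) track the month lengths.
The rule is the 14th of each month.
February 2018: Feb 14 2018.
March 2018: Mar 14 2018.
April 2018: Apr 14 2018.
Next: May 2018 → May 14 2018.
Next: June 2018 → Jun 14 2018.
July 2018: Jul 14 2018.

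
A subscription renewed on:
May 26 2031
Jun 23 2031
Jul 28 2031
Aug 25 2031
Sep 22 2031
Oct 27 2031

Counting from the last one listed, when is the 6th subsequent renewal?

All dates are Mondays, 28, 35, 28, 28, 35 days apart.
Specifically, the 4th Monday of each month.
4th Monday of November 2031: Nov 24 2031.
December 2031 — 4th Monday is Dec 22 2031.
4th Monday of January 2032: Jan 26 2032.
4th Monday of February 2032: Feb 23 2032.
March 2032 — 4th Monday is Mar 22 2032.
April 2032 — 4th Monday is Apr 26 2032.

Apr 26 2032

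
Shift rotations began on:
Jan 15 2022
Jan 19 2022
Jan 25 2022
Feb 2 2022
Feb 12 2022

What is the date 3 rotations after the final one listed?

The spacing grows by 2 each time: 4, 6, 8, 10 days.
Next gap: 12 days. Feb 12 2022 + 12 days = Feb 24 2022.
Next gap: 14 days. Feb 24 2022 + 14 days = Mar 10 2022.
Next gap: 16 days. Mar 10 2022 + 16 days = Mar 26 2022.

Mar 26 2022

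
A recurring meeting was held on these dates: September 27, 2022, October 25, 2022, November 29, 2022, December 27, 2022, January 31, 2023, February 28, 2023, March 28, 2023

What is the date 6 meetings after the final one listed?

September 26, 2023

Every date is a Tuesday; gaps 28, 35, 28, 35, 28, 28 days.
Each is the last Tuesday of its month (at least one falls on the 29th or later, ruling out '4th Tuesday').
Last Tuesday of April 2023: April 25, 2023.
May 2023 ends with Tuesday May 30, 2023.
Last Tuesday of June 2023: June 27, 2023.
Last Tuesday of July 2023: July 25, 2023.
August 2023 ends with Tuesday August 29, 2023.
Last Tuesday of September 2023: September 26, 2023.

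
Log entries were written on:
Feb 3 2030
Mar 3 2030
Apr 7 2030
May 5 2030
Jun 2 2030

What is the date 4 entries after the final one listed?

Oct 6 2030

All dates are Sundays, 28, 35, 28, 28 days apart.
Specifically, the 1st Sunday of each month.
1st Sunday of July 2030: Jul 7 2030.
1st Sunday of August 2030: Aug 4 2030.
1st Sunday of September 2030: Sep 1 2030.
1st Sunday of October 2030: Oct 6 2030.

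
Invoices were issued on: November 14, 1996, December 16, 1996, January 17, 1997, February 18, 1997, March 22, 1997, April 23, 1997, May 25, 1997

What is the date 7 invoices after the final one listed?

The spacing is 32, 32, 32, 32, 32, 32 days — always 32 days.
May 25, 1997 + 32 days = June 26, 1997.
June 26, 1997 + 32 days = July 28, 1997.
July 28, 1997 + 32 days = August 29, 1997.
August 29, 1997 + 32 days = September 30, 1997.
September 30, 1997 + 32 days = November 1, 1997.
November 1, 1997 + 32 days = December 3, 1997.
December 3, 1997 + 32 days = January 4, 1998.

January 4, 1998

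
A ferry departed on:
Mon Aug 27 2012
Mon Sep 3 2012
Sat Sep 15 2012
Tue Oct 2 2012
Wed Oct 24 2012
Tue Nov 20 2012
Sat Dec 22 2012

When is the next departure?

The spacing grows by 5 each time: 7, 12, 17, 22, 27, 32 days.
Next gap: 37 days. Sat Dec 22 2012 + 37 days = Mon Jan 28 2013.

Mon Jan 28 2013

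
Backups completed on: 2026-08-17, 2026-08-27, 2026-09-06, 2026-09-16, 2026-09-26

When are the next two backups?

The spacing is 10, 10, 10, 10 days — always 10 days.
2026-09-26 + 10 days = 2026-10-06.
2026-10-06 + 10 days = 2026-10-16.

2026-10-06, 2026-10-16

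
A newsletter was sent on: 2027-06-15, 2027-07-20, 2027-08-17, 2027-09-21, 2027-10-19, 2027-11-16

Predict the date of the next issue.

All dates are Tuesdays, 35, 28, 35, 28, 28 days apart.
Specifically, the 3rd Tuesday of each month.
December 2027 — 3rd Tuesday is 2027-12-21.

2027-12-21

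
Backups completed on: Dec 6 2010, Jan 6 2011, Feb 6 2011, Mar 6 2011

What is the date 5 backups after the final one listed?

Aug 6 2011

Gaps: 31, 31, 28 days — not constant. Every event is on the 6th of the month.
Pattern: the 6th of each month.
Next: April 2011 → Apr 6 2011.
May 2011: May 6 2011.
June 2011: Jun 6 2011.
Next: July 2011 → Jul 6 2011.
Next: August 2011 → Aug 6 2011.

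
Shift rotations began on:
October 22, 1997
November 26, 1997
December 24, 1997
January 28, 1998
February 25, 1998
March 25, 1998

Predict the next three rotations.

April 22, 1998; May 27, 1998; June 24, 1998

These are Wednesdays at 28- or 35-day spacing (35, 28, 35, 28, 28).
The pattern: 4th Wednesday of the month.
4th Wednesday of April 1998: April 22, 1998.
May 1998 — 4th Wednesday is May 27, 1998.
4th Wednesday of June 1998: June 24, 1998.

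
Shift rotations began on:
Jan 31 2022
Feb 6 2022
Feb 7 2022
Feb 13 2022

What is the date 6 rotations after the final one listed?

Gaps: 6, 1, 6 days — not constant, but cyclic with period 2.
The events fall on every Monday and Sunday.
Next Monday: Feb 14 2022.
The following Sunday is Feb 20 2022.
The following Monday is Feb 21 2022.
The following Sunday is Feb 27 2022.
Next Monday: Feb 28 2022.
Next Sunday: Mar 6 2022.

Mar 6 2022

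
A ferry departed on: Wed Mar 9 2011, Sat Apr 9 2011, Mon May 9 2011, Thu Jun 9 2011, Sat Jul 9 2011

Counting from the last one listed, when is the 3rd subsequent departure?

The day-of-month is always 9 (31, 30, 31, 30 days between events).
So this recurs on the 9th of each month.
Next: August 2011 → Tue Aug 9 2011.
Next: September 2011 → Fri Sep 9 2011.
Next: October 2011 → Sun Oct 9 2011.

Sun Oct 9 2011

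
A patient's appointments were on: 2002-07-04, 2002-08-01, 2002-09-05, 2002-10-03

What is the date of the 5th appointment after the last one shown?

2003-03-06

These are Thursdays at 28- or 35-day spacing (28, 35, 28).
The pattern: 1st Thursday of the month.
1st Thursday of November 2002: 2002-11-07.
December 2002 — 1st Thursday is 2002-12-05.
1st Thursday of January 2003: 2003-01-02.
February 2003 — 1st Thursday is 2003-02-06.
1st Thursday of March 2003: 2003-03-06.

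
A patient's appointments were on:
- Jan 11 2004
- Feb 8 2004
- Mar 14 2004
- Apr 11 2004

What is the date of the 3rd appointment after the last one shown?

These are Sundays at 28- or 35-day spacing (28, 35, 28).
The pattern: 2nd Sunday of the month.
May 2004 — 2nd Sunday is May 9 2004.
2nd Sunday of June 2004: Jun 13 2004.
2nd Sunday of July 2004: Jul 11 2004.

Jul 11 2004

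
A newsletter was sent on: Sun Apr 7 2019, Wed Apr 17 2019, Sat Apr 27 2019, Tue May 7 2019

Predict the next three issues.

Every event comes 10 days after the last (10, 10, 10).
Tue May 7 2019 + 10 days = Fri May 17 2019.
Fri May 17 2019 + 10 days = Mon May 27 2019.
Mon May 27 2019 + 10 days = Thu Jun 6 2019.

Fri May 17 2019, Mon May 27 2019, Thu Jun 6 2019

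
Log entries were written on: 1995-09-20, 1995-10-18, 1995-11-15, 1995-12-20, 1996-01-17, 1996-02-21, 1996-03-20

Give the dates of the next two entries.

These are Wednesdays at 28- or 35-day spacing (28, 28, 35, 28, 35, 28).
The pattern: 3rd Wednesday of the month.
3rd Wednesday of April 1996: 1996-04-17.
May 1996 — 3rd Wednesday is 1996-05-15.

1996-04-17, 1996-05-15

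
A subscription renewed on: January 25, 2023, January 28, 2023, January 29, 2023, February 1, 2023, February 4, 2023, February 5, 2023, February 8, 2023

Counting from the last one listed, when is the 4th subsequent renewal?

February 18, 2023

The gap pattern 3, 1, 3, 3, 1, 3 repeats every 3 events.
These are the Wednesdays, Saturdays and Sundays of each week.
The following Saturday is February 11, 2023.
The following Sunday is February 12, 2023.
The following Wednesday is February 15, 2023.
The following Saturday is February 18, 2023.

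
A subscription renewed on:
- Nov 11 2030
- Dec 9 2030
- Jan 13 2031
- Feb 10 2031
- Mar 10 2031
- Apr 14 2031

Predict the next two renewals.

May 12 2031, Jun 9 2031

All dates are Mondays, 28, 35, 28, 28, 35 days apart.
Specifically, the 2nd Monday of each month.
2nd Monday of May 2031: May 12 2031.
June 2031 — 2nd Monday is Jun 9 2031.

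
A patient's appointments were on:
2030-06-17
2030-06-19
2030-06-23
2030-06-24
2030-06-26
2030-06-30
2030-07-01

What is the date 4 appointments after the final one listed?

Every event lands on a Monday or Wednesday or Sunday (gaps cycle 2, 4, 1, 2, 4, 1).
So the schedule is: every Monday, Wednesday and Sunday.
Next Wednesday: 2030-07-03.
The following Sunday is 2030-07-07.
The following Monday is 2030-07-08.
Next Wednesday: 2030-07-10.

2030-07-10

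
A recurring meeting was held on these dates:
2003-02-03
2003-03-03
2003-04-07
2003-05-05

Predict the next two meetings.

2003-06-02, 2003-07-07

All dates are Mondays, 28, 35, 28 days apart.
Specifically, the 1st Monday of each month.
June 2003 — 1st Monday is 2003-06-02.
July 2003 — 1st Monday is 2003-07-07.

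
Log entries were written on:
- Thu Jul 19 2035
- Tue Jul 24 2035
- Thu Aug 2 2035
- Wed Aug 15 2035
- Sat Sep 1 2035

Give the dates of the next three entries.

Gaps: 5, 9, 13, 17 days — each gap is 4 larger than the previous one.
Next gap: 21 days. Sat Sep 1 2035 + 21 days = Sat Sep 22 2035.
Next gap: 25 days. Sat Sep 22 2035 + 25 days = Wed Oct 17 2035.
Next gap: 29 days. Wed Oct 17 2035 + 29 days = Thu Nov 15 2035.

Sat Sep 22 2035, Wed Oct 17 2035, Thu Nov 15 2035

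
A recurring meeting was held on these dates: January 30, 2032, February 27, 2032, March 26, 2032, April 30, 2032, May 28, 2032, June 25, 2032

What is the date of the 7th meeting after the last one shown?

These are Fridays with 28, 28, 35, 28, 28-day gaps.
Each is the final Friday of its month — January 30, 2032 is past the 28th, so '4th Friday' doesn't fit.
Last Friday of July 2032: July 30, 2032.
August 2032 ends with Friday August 27, 2032.
Last Friday of September 2032: September 24, 2032.
Last Friday of October 2032: October 29, 2032.
November 2032 ends with Friday November 26, 2032.
December 2032 ends with Friday December 31, 2032.
January 2033 ends with Friday January 28, 2033.

January 28, 2033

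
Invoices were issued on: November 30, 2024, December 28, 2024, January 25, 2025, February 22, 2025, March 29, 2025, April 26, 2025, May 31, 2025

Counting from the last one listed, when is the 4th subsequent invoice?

These are Saturdays with 28, 28, 28, 35, 28, 35-day gaps.
Each is the final Saturday of its month — November 30, 2024 is past the 28th, so '4th Saturday' doesn't fit.
Last Saturday of June 2025: June 28, 2025.
July 2025 ends with Saturday July 26, 2025.
August 2025 ends with Saturday August 30, 2025.
September 2025 ends with Saturday September 27, 2025.

September 27, 2025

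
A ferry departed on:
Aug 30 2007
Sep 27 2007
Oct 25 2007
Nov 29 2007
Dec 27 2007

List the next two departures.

All Thursdays; the gaps (28, 28, 35, 28) vary with month length.
This is the last Thursday of each month.
January 2008 ends with Thursday Jan 31 2008.
February 2008 ends with Thursday Feb 28 2008.

Jan 31 2008, Feb 28 2008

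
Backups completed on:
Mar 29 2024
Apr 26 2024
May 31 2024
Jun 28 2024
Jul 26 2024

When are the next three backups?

Aug 30 2024, Sep 27 2024, Oct 25 2024

Every date is a Friday; gaps 28, 35, 28, 28 days.
Each is the last Friday of its month (at least one falls on the 29th or later, ruling out '4th Friday').
Last Friday of August 2024: Aug 30 2024.
September 2024 ends with Friday Sep 27 2024.
Last Friday of October 2024: Oct 25 2024.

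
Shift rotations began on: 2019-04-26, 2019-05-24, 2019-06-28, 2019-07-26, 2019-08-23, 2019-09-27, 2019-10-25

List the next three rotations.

All dates are Fridays, 28, 35, 28, 28, 35, 28 days apart.
Specifically, the 4th Friday of each month.
November 2019 — 4th Friday is 2019-11-22.
December 2019 — 4th Friday is 2019-12-27.
4th Friday of January 2020: 2020-01-24.

2019-11-22, 2019-12-27, 2020-01-24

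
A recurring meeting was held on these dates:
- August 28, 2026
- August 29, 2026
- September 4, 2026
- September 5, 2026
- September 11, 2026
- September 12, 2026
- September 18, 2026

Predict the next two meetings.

September 19, 2026; September 25, 2026

Every event lands on a Friday or Saturday (gaps cycle 1, 6, 1, 6, 1, 6).
So the schedule is: every Friday and Saturday.
Next Saturday: September 19, 2026.
Next Friday: September 25, 2026.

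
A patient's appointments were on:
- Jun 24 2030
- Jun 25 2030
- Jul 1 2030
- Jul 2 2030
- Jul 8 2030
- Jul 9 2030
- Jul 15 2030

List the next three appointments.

Jul 16 2030, Jul 22 2030, Jul 23 2030

Gaps: 1, 6, 1, 6, 1, 6 days — not constant, but cyclic with period 2.
The events fall on every Monday and Tuesday.
Next Tuesday: Jul 16 2030.
Next Monday: Jul 22 2030.
The following Tuesday is Jul 23 2030.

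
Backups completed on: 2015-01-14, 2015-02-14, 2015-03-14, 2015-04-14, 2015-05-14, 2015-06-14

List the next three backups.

Gaps: 31, 28, 31, 30, 31 days — not constant. Every event is on the 14th of the month.
Pattern: the 14th of each month.
Next: July 2015 → 2015-07-14.
Next: August 2015 → 2015-08-14.
September 2015: 2015-09-14.

2015-07-14, 2015-08-14, 2015-09-14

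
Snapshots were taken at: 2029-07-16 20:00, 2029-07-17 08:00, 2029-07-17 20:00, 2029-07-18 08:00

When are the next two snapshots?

Gaps: 12, 12, 12 hours — each event is 12 hours after the previous one.
2029-07-18 08:00 + 12 h = 2029-07-18 20:00.
2029-07-18 20:00 + 12 h = 2029-07-19 08:00.

2029-07-18 20:00, 2029-07-19 08:00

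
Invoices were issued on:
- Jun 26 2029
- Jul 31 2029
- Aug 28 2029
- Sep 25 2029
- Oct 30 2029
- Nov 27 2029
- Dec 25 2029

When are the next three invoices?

All Tuesdays; the gaps (35, 28, 28, 35, 28, 28) vary with month length.
This is the last Tuesday of each month.
January 2030 ends with Tuesday Jan 29 2030.
February 2030 ends with Tuesday Feb 26 2030.
Last Tuesday of March 2030: Mar 26 2030.

Jan 29 2030, Feb 26 2030, Mar 26 2030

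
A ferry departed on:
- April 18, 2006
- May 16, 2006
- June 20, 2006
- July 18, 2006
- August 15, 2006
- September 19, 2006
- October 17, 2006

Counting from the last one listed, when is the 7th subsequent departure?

May 15, 2007

These are Tuesdays at 28- or 35-day spacing (28, 35, 28, 28, 35, 28).
The pattern: 3rd Tuesday of the month.
3rd Tuesday of November 2006: November 21, 2006.
3rd Tuesday of December 2006: December 19, 2006.
January 2007 — 3rd Tuesday is January 16, 2007.
February 2007 — 3rd Tuesday is February 20, 2007.
March 2007 — 3rd Tuesday is March 20, 2007.
3rd Tuesday of April 2007: April 17, 2007.
3rd Tuesday of May 2007: May 15, 2007.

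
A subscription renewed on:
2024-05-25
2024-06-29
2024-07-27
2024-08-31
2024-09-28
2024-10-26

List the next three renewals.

2024-11-30, 2024-12-28, 2025-01-25

These are Saturdays with 35, 28, 35, 28, 28-day gaps.
Each is the final Saturday of its month — 2024-06-29 is past the 28th, so '4th Saturday' doesn't fit.
Last Saturday of November 2024: 2024-11-30.
December 2024 ends with Saturday 2024-12-28.
January 2025 ends with Saturday 2025-01-25.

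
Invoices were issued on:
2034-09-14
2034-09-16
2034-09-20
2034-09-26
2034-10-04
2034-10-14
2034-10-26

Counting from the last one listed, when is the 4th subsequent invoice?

Gaps: 2, 4, 6, 8, 10, 12 days — each gap is 2 larger than the previous one.
Next gap: 14 days. 2034-10-26 + 14 days = 2034-11-09.
Next gap: 16 days. 2034-11-09 + 16 days = 2034-11-25.
Next gap: 18 days. 2034-11-25 + 18 days = 2034-12-13.
Next gap: 20 days. 2034-12-13 + 20 days = 2035-01-02.

2035-01-02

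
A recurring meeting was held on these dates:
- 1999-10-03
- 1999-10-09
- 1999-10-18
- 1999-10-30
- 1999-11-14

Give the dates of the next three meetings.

Intervals are 6, 9, 12, 15 days — an arithmetic progression with common difference 3.
Next gap: 18 days. 1999-11-14 + 18 days = 1999-12-02.
Next gap: 21 days. 1999-12-02 + 21 days = 1999-12-23.
Next gap: 24 days. 1999-12-23 + 24 days = 2000-01-16.

1999-12-02, 1999-12-23, 2000-01-16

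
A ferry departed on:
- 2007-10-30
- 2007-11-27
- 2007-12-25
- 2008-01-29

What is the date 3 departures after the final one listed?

All Tuesdays; the gaps (28, 28, 35) vary with month length.
This is the last Tuesday of each month.
February 2008 ends with Tuesday 2008-02-26.
March 2008 ends with Tuesday 2008-03-25.
Last Tuesday of April 2008: 2008-04-29.

2008-04-29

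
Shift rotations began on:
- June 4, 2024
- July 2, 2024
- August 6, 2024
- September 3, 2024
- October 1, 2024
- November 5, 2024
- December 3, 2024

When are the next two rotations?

Gaps: 28, 35, 28, 28, 35, 28 days — a mix of 28 and 35. Every date is a Tuesday.
Each is the 1st Tuesday of its month.
January 2025 — 1st Tuesday is January 7, 2025.
February 2025 — 1st Tuesday is February 4, 2025.

January 7, 2025; February 4, 2025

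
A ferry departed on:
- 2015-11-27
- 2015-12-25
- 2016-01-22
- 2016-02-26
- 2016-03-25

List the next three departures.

All dates are Fridays, 28, 28, 35, 28 days apart.
Specifically, the 4th Friday of each month.
4th Friday of April 2016: 2016-04-22.
May 2016 — 4th Friday is 2016-05-27.
June 2016 — 4th Friday is 2016-06-24.

2016-04-22, 2016-05-27, 2016-06-24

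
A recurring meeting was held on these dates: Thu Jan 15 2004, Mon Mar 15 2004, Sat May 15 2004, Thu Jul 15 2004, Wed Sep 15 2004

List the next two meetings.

The day-of-month is always 15 (60, 61, 61, 62 days between events).
So this recurs on the 15th of every 2 months.
November 2004: Mon Nov 15 2004.
Next: January 2005 → Sat Jan 15 2005.

Mon Nov 15 2004, Sat Jan 15 2005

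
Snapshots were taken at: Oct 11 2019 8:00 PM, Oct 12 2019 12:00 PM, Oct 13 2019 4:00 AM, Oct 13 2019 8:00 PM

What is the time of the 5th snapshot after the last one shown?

Oct 17 2019 4:00 AM

Gaps: 16, 16, 16 hours — each event is 16 hours after the previous one.
Oct 13 2019 8:00 PM + 16 h = Oct 14 2019 12:00 PM.
Oct 14 2019 12:00 PM + 16 h = Oct 15 2019 4:00 AM.
Oct 15 2019 4:00 AM + 16 h = Oct 15 2019 8:00 PM.
Oct 15 2019 8:00 PM + 16 h = Oct 16 2019 12:00 PM.
Oct 16 2019 12:00 PM + 16 h = Oct 17 2019 4:00 AM.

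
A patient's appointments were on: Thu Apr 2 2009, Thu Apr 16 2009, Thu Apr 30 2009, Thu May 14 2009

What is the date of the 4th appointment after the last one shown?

The spacing is 14, 14, 14 days — always 14 days.
Thu May 14 2009 + 14 days = Thu May 28 2009.
Thu May 28 2009 + 14 days = Thu Jun 11 2009.
Thu Jun 11 2009 + 14 days = Thu Jun 25 2009.
Thu Jun 25 2009 + 14 days = Thu Jul 9 2009.

Thu Jul 9 2009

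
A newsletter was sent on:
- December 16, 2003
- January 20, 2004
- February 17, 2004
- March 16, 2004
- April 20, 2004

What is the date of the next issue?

May 18, 2004

All dates are Tuesdays, 35, 28, 28, 35 days apart.
Specifically, the 3rd Tuesday of each month.
3rd Tuesday of May 2004: May 18, 2004.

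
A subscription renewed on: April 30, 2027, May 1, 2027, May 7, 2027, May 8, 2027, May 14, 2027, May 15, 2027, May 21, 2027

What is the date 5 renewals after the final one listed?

June 5, 2027

Every event lands on a Friday or Saturday (gaps cycle 1, 6, 1, 6, 1, 6).
So the schedule is: every Friday and Saturday.
The following Saturday is May 22, 2027.
The following Friday is May 28, 2027.
The following Saturday is May 29, 2027.
Next Friday: June 4, 2027.
Next Saturday: June 5, 2027.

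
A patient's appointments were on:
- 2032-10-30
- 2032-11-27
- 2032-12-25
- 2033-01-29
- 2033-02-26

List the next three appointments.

2033-03-26, 2033-04-30, 2033-05-28

These are Saturdays with 28, 28, 35, 28-day gaps.
Each is the final Saturday of its month — 2032-10-30 is past the 28th, so '4th Saturday' doesn't fit.
Last Saturday of March 2033: 2033-03-26.
April 2033 ends with Saturday 2033-04-30.
Last Saturday of May 2033: 2033-05-28.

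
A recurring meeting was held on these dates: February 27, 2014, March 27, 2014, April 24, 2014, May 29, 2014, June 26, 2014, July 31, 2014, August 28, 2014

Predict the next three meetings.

These are Thursdays with 28, 28, 35, 28, 35, 28-day gaps.
Each is the final Thursday of its month — May 29, 2014 is past the 28th, so '4th Thursday' doesn't fit.
Last Thursday of September 2014: September 25, 2014.
October 2014 ends with Thursday October 30, 2014.
Last Thursday of November 2014: November 27, 2014.

September 25, 2014; October 30, 2014; November 27, 2014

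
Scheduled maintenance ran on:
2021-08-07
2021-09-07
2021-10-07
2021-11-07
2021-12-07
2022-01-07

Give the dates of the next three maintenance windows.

The day-of-month is always 7 (31, 30, 31, 30, 31 days between events).
So this recurs on the 7th of each month.
February 2022: 2022-02-07.
Next: March 2022 → 2022-03-07.
Next: April 2022 → 2022-04-07.

2022-02-07, 2022-03-07, 2022-04-07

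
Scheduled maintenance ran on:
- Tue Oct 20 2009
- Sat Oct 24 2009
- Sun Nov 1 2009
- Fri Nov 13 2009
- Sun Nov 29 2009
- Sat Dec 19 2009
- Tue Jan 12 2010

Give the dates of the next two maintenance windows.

Gaps: 4, 8, 12, 16, 20, 24 days — each gap is 4 larger than the previous one.
Next gap: 28 days. Tue Jan 12 2010 + 28 days = Tue Feb 9 2010.
Next gap: 32 days. Tue Feb 9 2010 + 32 days = Sat Mar 13 2010.

Tue Feb 9 2010, Sat Mar 13 2010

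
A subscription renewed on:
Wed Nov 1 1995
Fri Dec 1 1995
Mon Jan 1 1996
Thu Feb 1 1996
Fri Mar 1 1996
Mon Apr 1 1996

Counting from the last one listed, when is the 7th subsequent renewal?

Fri Nov 1 1996

The day-of-month is always 1 (30, 31, 31, 29, 31 days between events).
So this recurs on the 1st of each month.
May 1996: Wed May 1 1996.
June 1996: Sat Jun 1 1996.
Next: July 1996 → Mon Jul 1 1996.
August 1996: Thu Aug 1 1996.
Next: September 1996 → Sun Sep 1 1996.
October 1996: Tue Oct 1 1996.
Next: November 1996 → Fri Nov 1 1996.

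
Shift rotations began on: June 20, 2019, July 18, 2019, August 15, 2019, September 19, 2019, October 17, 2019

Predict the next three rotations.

November 21, 2019; December 19, 2019; January 16, 2020

All dates are Thursdays, 28, 28, 35, 28 days apart.
Specifically, the 3rd Thursday of each month.
3rd Thursday of November 2019: November 21, 2019.
December 2019 — 3rd Thursday is December 19, 2019.
3rd Thursday of January 2020: January 16, 2020.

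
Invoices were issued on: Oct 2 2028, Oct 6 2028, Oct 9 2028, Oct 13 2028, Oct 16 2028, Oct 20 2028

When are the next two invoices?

The gap pattern 4, 3, 4, 3, 4 repeats every 2 events.
These are the Mondays and Fridays of each week.
Next Monday: Oct 23 2028.
The following Friday is Oct 27 2028.

Oct 23 2028, Oct 27 2028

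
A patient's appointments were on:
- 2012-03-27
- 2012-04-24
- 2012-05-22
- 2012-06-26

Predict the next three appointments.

Gaps: 28, 28, 35 days — a mix of 28 and 35. Every date is a Tuesday.
Each is the 4th Tuesday of its month.
4th Tuesday of July 2012: 2012-07-24.
4th Tuesday of August 2012: 2012-08-28.
4th Tuesday of September 2012: 2012-09-25.

2012-07-24, 2012-08-28, 2012-09-25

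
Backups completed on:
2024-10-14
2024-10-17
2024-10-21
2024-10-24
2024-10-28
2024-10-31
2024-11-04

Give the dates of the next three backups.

2024-11-07, 2024-11-11, 2024-11-14

Gaps: 3, 4, 3, 4, 3, 4 days — not constant, but cyclic with period 2.
The events fall on every Monday and Thursday.
The following Thursday is 2024-11-07.
The following Monday is 2024-11-11.
The following Thursday is 2024-11-14.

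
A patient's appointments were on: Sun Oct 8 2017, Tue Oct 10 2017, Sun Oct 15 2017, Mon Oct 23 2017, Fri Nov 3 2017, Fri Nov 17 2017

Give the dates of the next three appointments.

Mon Dec 4 2017, Sun Dec 24 2017, Tue Jan 16 2018

The spacing grows by 3 each time: 2, 5, 8, 11, 14 days.
Next gap: 17 days. Fri Nov 17 2017 + 17 days = Mon Dec 4 2017.
Next gap: 20 days. Mon Dec 4 2017 + 20 days = Sun Dec 24 2017.
Next gap: 23 days. Sun Dec 24 2017 + 23 days = Tue Jan 16 2018.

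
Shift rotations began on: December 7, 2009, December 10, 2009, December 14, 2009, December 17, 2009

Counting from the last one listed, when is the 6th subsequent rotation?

Every event lands on a Monday or Thursday (gaps cycle 3, 4, 3).
So the schedule is: every Monday and Thursday.
Next Monday: December 21, 2009.
The following Thursday is December 24, 2009.
Next Monday: December 28, 2009.
The following Thursday is December 31, 2009.
The following Monday is January 4, 2010.
The following Thursday is January 7, 2010.

January 7, 2010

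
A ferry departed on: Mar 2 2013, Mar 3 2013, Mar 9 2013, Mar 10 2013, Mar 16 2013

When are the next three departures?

The gap pattern 1, 6, 1, 6 repeats every 2 events.
These are the Saturdays and Sundays of each week.
Next Sunday: Mar 17 2013.
The following Saturday is Mar 23 2013.
Next Sunday: Mar 24 2013.

Mar 17 2013, Mar 23 2013, Mar 24 2013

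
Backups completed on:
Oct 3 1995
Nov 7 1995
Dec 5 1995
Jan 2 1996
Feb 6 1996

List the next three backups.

Mar 5 1996, Apr 2 1996, May 7 1996

These are Tuesdays at 28- or 35-day spacing (35, 28, 28, 35).
The pattern: 1st Tuesday of the month.
March 1996 — 1st Tuesday is Mar 5 1996.
April 1996 — 1st Tuesday is Apr 2 1996.
May 1996 — 1st Tuesday is May 7 1996.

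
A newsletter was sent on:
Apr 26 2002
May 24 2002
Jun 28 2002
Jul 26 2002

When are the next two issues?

Gaps: 28, 35, 28 days — a mix of 28 and 35. Every date is a Friday.
Each is the 4th Friday of its month.
August 2002 — 4th Friday is Aug 23 2002.
4th Friday of September 2002: Sep 27 2002.

Aug 23 2002, Sep 27 2002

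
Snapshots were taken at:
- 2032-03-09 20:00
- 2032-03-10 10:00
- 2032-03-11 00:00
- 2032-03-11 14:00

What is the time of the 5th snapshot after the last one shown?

Gaps: 14, 14, 14 hours — each event is 14 hours after the previous one.
2032-03-11 14:00 + 14 h = 2032-03-12 04:00.
2032-03-12 04:00 + 14 h = 2032-03-12 18:00.
2032-03-12 18:00 + 14 h = 2032-03-13 08:00.
2032-03-13 08:00 + 14 h = 2032-03-13 22:00.
2032-03-13 22:00 + 14 h = 2032-03-14 12:00.

2032-03-14 12:00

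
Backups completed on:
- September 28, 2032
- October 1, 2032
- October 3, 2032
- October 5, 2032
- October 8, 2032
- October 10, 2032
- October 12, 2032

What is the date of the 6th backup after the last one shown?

The gap pattern 3, 2, 2, 3, 2, 2 repeats every 3 events.
These are the Tuesdays, Fridays and Sundays of each week.
The following Friday is October 15, 2032.
Next Sunday: October 17, 2032.
The following Tuesday is October 19, 2032.
The following Friday is October 22, 2032.
Next Sunday: October 24, 2032.
The following Tuesday is October 26, 2032.

October 26, 2032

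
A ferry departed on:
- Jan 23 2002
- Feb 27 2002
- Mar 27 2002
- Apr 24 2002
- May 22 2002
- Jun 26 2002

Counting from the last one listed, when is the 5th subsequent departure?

All dates are Wednesdays, 35, 28, 28, 28, 35 days apart.
Specifically, the 4th Wednesday of each month.
July 2002 — 4th Wednesday is Jul 24 2002.
4th Wednesday of August 2002: Aug 28 2002.
4th Wednesday of September 2002: Sep 25 2002.
4th Wednesday of October 2002: Oct 23 2002.
4th Wednesday of November 2002: Nov 27 2002.

Nov 27 2002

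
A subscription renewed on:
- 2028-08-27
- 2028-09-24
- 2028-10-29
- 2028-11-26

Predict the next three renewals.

All Sundays; the gaps (28, 35, 28) vary with month length.
This is the last Sunday of each month.
December 2028 ends with Sunday 2028-12-31.
Last Sunday of January 2029: 2029-01-28.
Last Sunday of February 2029: 2029-02-25.

2028-12-31, 2029-01-28, 2029-02-25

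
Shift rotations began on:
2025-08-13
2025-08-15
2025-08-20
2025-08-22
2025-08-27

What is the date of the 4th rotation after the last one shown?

Every event lands on a Wednesday or Friday (gaps cycle 2, 5, 2, 5).
So the schedule is: every Wednesday and Friday.
Next Friday: 2025-08-29.
Next Wednesday: 2025-09-03.
Next Friday: 2025-09-05.
The following Wednesday is 2025-09-10.

2025-09-10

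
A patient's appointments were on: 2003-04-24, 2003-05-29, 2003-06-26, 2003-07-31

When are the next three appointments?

2003-08-28, 2003-09-25, 2003-10-30

These are Thursdays with 35, 28, 35-day gaps.
Each is the final Thursday of its month — 2003-05-29 is past the 28th, so '4th Thursday' doesn't fit.
Last Thursday of August 2003: 2003-08-28.
September 2003 ends with Thursday 2003-09-25.
Last Thursday of October 2003: 2003-10-30.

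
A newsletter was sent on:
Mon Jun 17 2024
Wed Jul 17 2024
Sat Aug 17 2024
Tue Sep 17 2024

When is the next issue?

Thu Oct 17 2024

Each date is the 17th; the gaps (30, 31, 31) track the month lengths.
The rule is the 17th of each month.
Next: October 2024 → Thu Oct 17 2024.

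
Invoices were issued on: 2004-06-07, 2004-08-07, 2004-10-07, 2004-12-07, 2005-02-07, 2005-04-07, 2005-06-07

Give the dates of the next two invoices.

Gaps: 61, 61, 61, 62, 59, 61 days — not constant. Every event is on the 7th of the month.
Pattern: the 7th of every 2 months.
Next: August 2005 → 2005-08-07.
October 2005: 2005-10-07.

2005-08-07, 2005-10-07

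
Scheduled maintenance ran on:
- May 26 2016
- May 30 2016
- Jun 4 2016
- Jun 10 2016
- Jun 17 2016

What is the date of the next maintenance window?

Gaps: 4, 5, 6, 7 days — each gap is 1 larger than the previous one.
Next gap: 8 days. Jun 17 2016 + 8 days = Jun 25 2016.

Jun 25 2016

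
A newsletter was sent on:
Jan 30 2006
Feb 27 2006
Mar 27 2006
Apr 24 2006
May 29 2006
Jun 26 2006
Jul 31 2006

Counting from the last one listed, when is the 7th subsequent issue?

Feb 26 2007

All Mondays; the gaps (28, 28, 28, 35, 28, 35) vary with month length.
This is the last Monday of each month.
Last Monday of August 2006: Aug 28 2006.
Last Monday of September 2006: Sep 25 2006.
Last Monday of October 2006: Oct 30 2006.
November 2006 ends with Monday Nov 27 2006.
Last Monday of December 2006: Dec 25 2006.
January 2007 ends with Monday Jan 29 2007.
Last Monday of February 2007: Feb 26 2007.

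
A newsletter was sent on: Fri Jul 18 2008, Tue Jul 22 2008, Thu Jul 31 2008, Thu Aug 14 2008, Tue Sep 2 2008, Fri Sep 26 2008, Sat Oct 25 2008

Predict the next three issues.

Fri Nov 28 2008, Tue Jan 6 2009, Thu Feb 19 2009

The spacing grows by 5 each time: 4, 9, 14, 19, 24, 29 days.
Next gap: 34 days. Sat Oct 25 2008 + 34 days = Fri Nov 28 2008.
Next gap: 39 days. Fri Nov 28 2008 + 39 days = Tue Jan 6 2009.
Next gap: 44 days. Tue Jan 6 2009 + 44 days = Thu Feb 19 2009.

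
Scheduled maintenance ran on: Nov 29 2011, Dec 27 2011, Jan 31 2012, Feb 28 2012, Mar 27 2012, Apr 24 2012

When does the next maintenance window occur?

These are Tuesdays with 28, 35, 28, 28, 28-day gaps.
Each is the final Tuesday of its month — Nov 29 2011 is past the 28th, so '4th Tuesday' doesn't fit.
May 2012 ends with Tuesday May 29 2012.

May 29 2012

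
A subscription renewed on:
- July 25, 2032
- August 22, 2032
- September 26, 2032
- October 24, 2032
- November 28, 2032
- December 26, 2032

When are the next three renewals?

All dates are Sundays, 28, 35, 28, 35, 28 days apart.
Specifically, the 4th Sunday of each month.
4th Sunday of January 2033: January 23, 2033.
February 2033 — 4th Sunday is February 27, 2033.
March 2033 — 4th Sunday is March 27, 2033.

January 23, 2033; February 27, 2033; March 27, 2033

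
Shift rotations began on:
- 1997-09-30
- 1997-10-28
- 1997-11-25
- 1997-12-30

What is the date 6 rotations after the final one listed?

1998-06-30

Every date is a Tuesday; gaps 28, 28, 35 days.
Each is the last Tuesday of its month (at least one falls on the 29th or later, ruling out '4th Tuesday').
January 1998 ends with Tuesday 1998-01-27.
Last Tuesday of February 1998: 1998-02-24.
Last Tuesday of March 1998: 1998-03-31.
April 1998 ends with Tuesday 1998-04-28.
Last Tuesday of May 1998: 1998-05-26.
Last Tuesday of June 1998: 1998-06-30.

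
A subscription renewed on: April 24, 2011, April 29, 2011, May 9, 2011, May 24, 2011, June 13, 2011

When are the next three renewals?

Intervals are 5, 10, 15, 20 days — an arithmetic progression with common difference 5.
Next gap: 25 days. June 13, 2011 + 25 days = July 8, 2011.
Next gap: 30 days. July 8, 2011 + 30 days = August 7, 2011.
Next gap: 35 days. August 7, 2011 + 35 days = September 11, 2011.

July 8, 2011; August 7, 2011; September 11, 2011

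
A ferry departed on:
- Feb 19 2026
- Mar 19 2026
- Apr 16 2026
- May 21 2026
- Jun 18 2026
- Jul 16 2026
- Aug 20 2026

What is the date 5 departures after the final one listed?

All dates are Thursdays, 28, 28, 35, 28, 28, 35 days apart.
Specifically, the 3rd Thursday of each month.
3rd Thursday of September 2026: Sep 17 2026.
October 2026 — 3rd Thursday is Oct 15 2026.
November 2026 — 3rd Thursday is Nov 19 2026.
3rd Thursday of December 2026: Dec 17 2026.
3rd Thursday of January 2027: Jan 21 2027.

Jan 21 2027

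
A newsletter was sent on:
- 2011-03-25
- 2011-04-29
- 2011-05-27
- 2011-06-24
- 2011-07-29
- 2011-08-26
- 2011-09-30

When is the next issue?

All Fridays; the gaps (35, 28, 28, 35, 28, 35) vary with month length.
This is the last Friday of each month.
Last Friday of October 2011: 2011-10-28.

2011-10-28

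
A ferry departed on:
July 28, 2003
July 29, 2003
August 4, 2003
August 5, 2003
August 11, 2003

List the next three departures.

August 12, 2003; August 18, 2003; August 19, 2003

Gaps: 1, 6, 1, 6 days — not constant, but cyclic with period 2.
The events fall on every Monday and Tuesday.
The following Tuesday is August 12, 2003.
Next Monday: August 18, 2003.
The following Tuesday is August 19, 2003.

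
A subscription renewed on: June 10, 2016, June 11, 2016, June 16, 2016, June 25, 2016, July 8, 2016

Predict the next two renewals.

July 25, 2016; August 15, 2016

Gaps: 1, 5, 9, 13 days — each gap is 4 larger than the previous one.
Next gap: 17 days. July 8, 2016 + 17 days = July 25, 2016.
Next gap: 21 days. July 25, 2016 + 21 days = August 15, 2016.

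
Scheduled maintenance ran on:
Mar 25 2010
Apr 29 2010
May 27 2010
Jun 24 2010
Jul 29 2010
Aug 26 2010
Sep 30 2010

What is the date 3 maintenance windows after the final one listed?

These are Thursdays with 35, 28, 28, 35, 28, 35-day gaps.
Each is the final Thursday of its month — Apr 29 2010 is past the 28th, so '4th Thursday' doesn't fit.
October 2010 ends with Thursday Oct 28 2010.
Last Thursday of November 2010: Nov 25 2010.
December 2010 ends with Thursday Dec 30 2010.

Dec 30 2010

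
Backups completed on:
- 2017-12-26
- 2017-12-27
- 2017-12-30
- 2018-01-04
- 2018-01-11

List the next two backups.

2018-01-20, 2018-01-31

The spacing grows by 2 each time: 1, 3, 5, 7 days.
Next gap: 9 days. 2018-01-11 + 9 days = 2018-01-20.
Next gap: 11 days. 2018-01-20 + 11 days = 2018-01-31.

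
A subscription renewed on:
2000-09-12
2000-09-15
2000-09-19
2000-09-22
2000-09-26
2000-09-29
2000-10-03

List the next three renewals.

2000-10-06, 2000-10-10, 2000-10-13

The gap pattern 3, 4, 3, 4, 3, 4 repeats every 2 events.
These are the Tuesdays and Fridays of each week.
Next Friday: 2000-10-06.
Next Tuesday: 2000-10-10.
Next Friday: 2000-10-13.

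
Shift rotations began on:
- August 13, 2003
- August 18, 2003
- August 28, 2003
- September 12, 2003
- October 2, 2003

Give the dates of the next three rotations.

Intervals are 5, 10, 15, 20 days — an arithmetic progression with common difference 5.
Next gap: 25 days. October 2, 2003 + 25 days = October 27, 2003.
Next gap: 30 days. October 27, 2003 + 30 days = November 26, 2003.
Next gap: 35 days. November 26, 2003 + 35 days = December 31, 2003.

October 27, 2003; November 26, 2003; December 31, 2003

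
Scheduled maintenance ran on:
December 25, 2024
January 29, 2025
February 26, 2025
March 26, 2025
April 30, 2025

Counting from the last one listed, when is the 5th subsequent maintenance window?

September 24, 2025

All Wednesdays; the gaps (35, 28, 28, 35) vary with month length.
This is the last Wednesday of each month.
Last Wednesday of May 2025: May 28, 2025.
Last Wednesday of June 2025: June 25, 2025.
Last Wednesday of July 2025: July 30, 2025.
Last Wednesday of August 2025: August 27, 2025.
Last Wednesday of September 2025: September 24, 2025.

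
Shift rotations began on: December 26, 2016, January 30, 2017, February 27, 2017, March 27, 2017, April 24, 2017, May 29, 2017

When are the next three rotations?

June 26, 2017; July 31, 2017; August 28, 2017

All Mondays; the gaps (35, 28, 28, 28, 35) vary with month length.
This is the last Monday of each month.
June 2017 ends with Monday June 26, 2017.
Last Monday of July 2017: July 31, 2017.
August 2017 ends with Monday August 28, 2017.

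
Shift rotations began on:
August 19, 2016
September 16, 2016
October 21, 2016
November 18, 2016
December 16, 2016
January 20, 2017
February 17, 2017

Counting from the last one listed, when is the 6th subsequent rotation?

August 18, 2017

All dates are Fridays, 28, 35, 28, 28, 35, 28 days apart.
Specifically, the 3rd Friday of each month.
March 2017 — 3rd Friday is March 17, 2017.
3rd Friday of April 2017: April 21, 2017.
May 2017 — 3rd Friday is May 19, 2017.
June 2017 — 3rd Friday is June 16, 2017.
July 2017 — 3rd Friday is July 21, 2017.
August 2017 — 3rd Friday is August 18, 2017.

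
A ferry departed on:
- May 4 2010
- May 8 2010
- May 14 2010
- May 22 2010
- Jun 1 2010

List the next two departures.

Jun 13 2010, Jun 27 2010

Intervals are 4, 6, 8, 10 days — an arithmetic progression with common difference 2.
Next gap: 12 days. Jun 1 2010 + 12 days = Jun 13 2010.
Next gap: 14 days. Jun 13 2010 + 14 days = Jun 27 2010.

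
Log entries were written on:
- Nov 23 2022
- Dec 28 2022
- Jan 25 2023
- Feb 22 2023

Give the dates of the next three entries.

These are Wednesdays at 28- or 35-day spacing (35, 28, 28).
The pattern: 4th Wednesday of the month.
4th Wednesday of March 2023: Mar 22 2023.
4th Wednesday of April 2023: Apr 26 2023.
May 2023 — 4th Wednesday is May 24 2023.

Mar 22 2023, Apr 26 2023, May 24 2023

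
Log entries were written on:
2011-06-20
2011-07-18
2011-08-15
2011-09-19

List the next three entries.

2011-10-17, 2011-11-21, 2011-12-19

All dates are Mondays, 28, 28, 35 days apart.
Specifically, the 3rd Monday of each month.
3rd Monday of October 2011: 2011-10-17.
3rd Monday of November 2011: 2011-11-21.
December 2011 — 3rd Monday is 2011-12-19.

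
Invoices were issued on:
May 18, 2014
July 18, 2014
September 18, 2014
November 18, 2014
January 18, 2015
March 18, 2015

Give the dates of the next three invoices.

Gaps: 61, 62, 61, 61, 59 days — not constant. Every event is on the 18th of the month.
Pattern: the 18th of every 2 months.
Next: May 2015 → May 18, 2015.
Next: July 2015 → July 18, 2015.
Next: September 2015 → September 18, 2015.

May 18, 2015; July 18, 2015; September 18, 2015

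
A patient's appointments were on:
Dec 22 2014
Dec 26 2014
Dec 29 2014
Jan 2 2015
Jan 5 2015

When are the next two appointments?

Every event lands on a Monday or Friday (gaps cycle 4, 3, 4, 3).
So the schedule is: every Monday and Friday.
The following Friday is Jan 9 2015.
The following Monday is Jan 12 2015.

Jan 9 2015, Jan 12 2015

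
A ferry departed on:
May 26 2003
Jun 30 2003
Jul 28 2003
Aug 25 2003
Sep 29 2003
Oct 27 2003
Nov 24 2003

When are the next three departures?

Dec 29 2003, Jan 26 2004, Feb 23 2004

Every date is a Monday; gaps 35, 28, 28, 35, 28, 28 days.
Each is the last Monday of its month (at least one falls on the 29th or later, ruling out '4th Monday').
December 2003 ends with Monday Dec 29 2003.
Last Monday of January 2004: Jan 26 2004.
February 2004 ends with Monday Feb 23 2004.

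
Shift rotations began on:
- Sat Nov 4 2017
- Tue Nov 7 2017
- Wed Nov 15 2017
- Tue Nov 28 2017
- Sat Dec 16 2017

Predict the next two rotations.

Intervals are 3, 8, 13, 18 days — an arithmetic progression with common difference 5.
Next gap: 23 days. Sat Dec 16 2017 + 23 days = Mon Jan 8 2018.
Next gap: 28 days. Mon Jan 8 2018 + 28 days = Mon Feb 5 2018.

Mon Jan 8 2018, Mon Feb 5 2018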